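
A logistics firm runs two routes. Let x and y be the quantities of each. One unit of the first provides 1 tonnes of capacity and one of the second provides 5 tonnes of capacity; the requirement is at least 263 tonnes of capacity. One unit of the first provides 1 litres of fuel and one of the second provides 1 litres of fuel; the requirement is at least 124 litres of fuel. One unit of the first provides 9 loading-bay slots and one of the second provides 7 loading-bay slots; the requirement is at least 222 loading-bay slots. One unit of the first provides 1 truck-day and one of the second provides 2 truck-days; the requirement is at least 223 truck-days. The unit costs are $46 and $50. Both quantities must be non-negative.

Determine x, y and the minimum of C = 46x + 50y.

Feasible corners and C = 46x + 50y:
  (0, 124) → C = 6200
  (263, 0) → C = 12098
  (589/3, 40/3) → C = 9698
  (25, 99) → C = 6100
The feasible region is unbounded (it extends along (0, 1), (1, 0)), but C strictly increases along every unbounded feasible direction, so there is no improving ray and the minimum is attained at a vertex.

The binding constraints are x + y = 124 and x + 2y = 223.
Solving simultaneously gives x = 25, y = 99.

x = 25, y = 99, minimum C = 6100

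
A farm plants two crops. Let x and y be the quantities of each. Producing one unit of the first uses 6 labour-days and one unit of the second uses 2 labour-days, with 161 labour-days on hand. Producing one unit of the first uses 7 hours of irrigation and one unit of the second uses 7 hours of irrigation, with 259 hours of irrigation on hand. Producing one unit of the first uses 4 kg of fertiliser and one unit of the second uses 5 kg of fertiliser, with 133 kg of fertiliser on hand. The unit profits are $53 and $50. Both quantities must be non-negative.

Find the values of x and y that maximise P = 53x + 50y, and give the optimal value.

Extreme points and P = 53x + 50y:
  (0, 0) → P = 0
  (0, 133/5) → P = 1330
  (161/6, 0) → P = 8533/6
  (49/2, 7) → P = 3297/2

The optimum lies where 6x + 2y = 161 and 4x + 5y = 133.
Solving simultaneously gives x = 49/2, y = 7.

x = 49/2, y = 7, maximum P = 3297/2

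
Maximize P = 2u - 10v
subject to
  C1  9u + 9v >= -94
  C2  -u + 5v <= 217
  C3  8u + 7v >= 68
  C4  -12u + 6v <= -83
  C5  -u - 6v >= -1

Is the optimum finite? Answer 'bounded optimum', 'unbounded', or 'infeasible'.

unbounded

From the feasible point (1270/9, -1364/9), moving in the direction (9, -9) keeps every constraint satisfied while P increases without bound.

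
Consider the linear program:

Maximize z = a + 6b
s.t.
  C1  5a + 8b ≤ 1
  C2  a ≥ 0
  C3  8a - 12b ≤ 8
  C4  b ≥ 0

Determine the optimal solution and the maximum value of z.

Extreme points and z = a + 6b:
  (0, 1/8) → z = 3/4
  (1/5, 0) → z = 1/5
  (0, 0) → z = 0

The binding constraints are 5a + 8b = 1 and a = 0.
Solving simultaneously gives a = 0, b = 1/8.

a = 0, b = 1/8, maximum z = 3/4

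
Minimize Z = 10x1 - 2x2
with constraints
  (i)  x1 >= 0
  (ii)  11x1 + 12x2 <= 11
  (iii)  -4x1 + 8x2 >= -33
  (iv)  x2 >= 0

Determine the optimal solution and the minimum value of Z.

x1 = 0, x2 = 11/12, minimum Z = -11/6

Vertices and Z = 10x1 - 2x2:
  (0, 11/12) → Z = -11/6
  (0, 0) → Z = 0
  (1, 0) → Z = 10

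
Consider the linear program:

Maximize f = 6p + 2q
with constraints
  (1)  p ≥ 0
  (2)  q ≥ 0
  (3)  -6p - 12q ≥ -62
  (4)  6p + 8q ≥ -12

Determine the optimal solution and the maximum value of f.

p = 31/3, q = 0, maximum f = 62

Feasible corners and f = 6p + 2q:
  (0, 0) → f = 0
  (0, 31/6) → f = 31/3
  (31/3, 0) → f = 62

At the optimal vertex, q = 0 and -6p - 12q = -62.
Solving simultaneously gives p = 31/3, q = 0.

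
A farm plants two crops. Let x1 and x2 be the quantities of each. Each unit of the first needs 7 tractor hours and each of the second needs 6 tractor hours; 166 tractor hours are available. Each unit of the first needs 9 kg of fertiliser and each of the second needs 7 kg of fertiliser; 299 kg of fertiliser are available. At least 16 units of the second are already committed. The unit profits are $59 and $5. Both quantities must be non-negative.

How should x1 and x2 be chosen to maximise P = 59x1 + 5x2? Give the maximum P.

Corner points and P = 59x1 + 5x2:
  (0, 83/3) → P = 415/3
  (0, 16) → P = 80
  (10, 16) → P = 670

The binding constraints are 7x1 + 6x2 = 166 and x2 = 16.
Solving simultaneously gives x1 = 10, x2 = 16.

x1 = 10, x2 = 16, maximum P = 670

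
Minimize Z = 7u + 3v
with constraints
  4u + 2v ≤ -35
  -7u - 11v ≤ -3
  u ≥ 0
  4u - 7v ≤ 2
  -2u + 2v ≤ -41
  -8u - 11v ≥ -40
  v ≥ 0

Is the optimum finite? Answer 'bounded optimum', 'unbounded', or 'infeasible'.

infeasible

The boundaries -8u - 11v = -40 and v = 0 meet at (5, 0), but that point violates 4u + 2v ≤ -35. Every candidate vertex is excluded by some other constraint, so the feasible region is empty.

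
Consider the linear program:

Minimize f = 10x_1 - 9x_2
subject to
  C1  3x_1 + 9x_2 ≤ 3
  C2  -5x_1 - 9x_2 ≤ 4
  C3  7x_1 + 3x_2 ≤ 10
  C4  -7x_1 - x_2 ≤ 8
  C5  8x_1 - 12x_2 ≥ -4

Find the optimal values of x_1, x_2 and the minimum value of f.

x_1 = -7/11, x_2 = -1/11, minimum f = -61/11

Extreme points and f = 10x_1 - 9x_2:
  (3/2, -1/6) → f = 33/2
  (0, 1/3) → f = -3
  (17/8, -13/8) → f = 287/8
  (-7/11, -1/11) → f = -61/11

At the optimal vertex, -5x_1 - 9x_2 = 4 and 8x_1 - 12x_2 = -4.
Solving simultaneously gives x_1 = -7/11, x_2 = -1/11.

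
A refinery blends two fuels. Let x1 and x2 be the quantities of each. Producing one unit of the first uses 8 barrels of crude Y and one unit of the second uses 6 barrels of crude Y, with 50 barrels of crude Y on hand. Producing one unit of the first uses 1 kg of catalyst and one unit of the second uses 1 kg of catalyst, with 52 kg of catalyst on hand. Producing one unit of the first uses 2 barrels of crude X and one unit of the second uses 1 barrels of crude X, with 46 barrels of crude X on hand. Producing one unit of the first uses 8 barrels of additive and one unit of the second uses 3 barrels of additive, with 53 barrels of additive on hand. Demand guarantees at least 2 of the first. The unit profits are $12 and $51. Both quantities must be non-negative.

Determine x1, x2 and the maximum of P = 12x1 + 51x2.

x1 = 2, x2 = 17/3, maximum P = 313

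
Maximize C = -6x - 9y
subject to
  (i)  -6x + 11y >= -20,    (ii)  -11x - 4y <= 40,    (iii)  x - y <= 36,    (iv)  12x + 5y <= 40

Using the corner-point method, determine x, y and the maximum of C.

x = -72/29, y = -92/29, maximum C = 1260/29

Corner points and C = -6x - 9y:
  (-72/29, -92/29) → C = 1260/29
  (10/3, 0) → C = -20
  (-360/7, 920/7) → C = -6120/7

The optimum lies where -6x + 11y = -20 and -11x - 4y = 40.
Solving simultaneously gives x = -72/29, y = -92/29.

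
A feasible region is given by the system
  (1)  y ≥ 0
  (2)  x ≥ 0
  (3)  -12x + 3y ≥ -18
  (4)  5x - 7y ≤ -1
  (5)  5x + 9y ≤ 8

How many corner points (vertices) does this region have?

3

The feasible vertices (each the meet of two boundaries and inside every other half-plane) are:
  (0, 1/7)
  (0, 8/9)
  (47/80, 9/16)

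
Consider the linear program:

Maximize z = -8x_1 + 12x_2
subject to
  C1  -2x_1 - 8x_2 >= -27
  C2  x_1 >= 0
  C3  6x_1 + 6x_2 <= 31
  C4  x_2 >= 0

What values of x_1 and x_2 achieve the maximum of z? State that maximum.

Feasible corners and z = -8x_1 + 12x_2:
  (0, 27/8) → z = 81/2
  (43/18, 25/9) → z = 128/9
  (0, 0) → z = 0
  (31/6, 0) → z = -124/3

The binding constraints are -2x_1 - 8x_2 = -27 and x_1 = 0.
Solving simultaneously gives x_1 = 0, x_2 = 27/8.

x_1 = 0, x_2 = 27/8, maximum z = 81/2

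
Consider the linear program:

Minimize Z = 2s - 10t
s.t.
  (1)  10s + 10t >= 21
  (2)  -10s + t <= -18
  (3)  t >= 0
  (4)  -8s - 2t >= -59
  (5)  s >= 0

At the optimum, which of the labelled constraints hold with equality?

Feasible corners and Z = 2s - 10t:
  (201/110, 3/11) → Z = 51/55
  (21/10, 0) → Z = 21/5
  (95/28, 223/14) → Z = -305/2
  (59/8, 0) → Z = 59/4

The minimum is at (95/28, 223/14). Substituting into each constraint, equality holds for (2) and (4); the remaining constraints have slack.

(2) and (4)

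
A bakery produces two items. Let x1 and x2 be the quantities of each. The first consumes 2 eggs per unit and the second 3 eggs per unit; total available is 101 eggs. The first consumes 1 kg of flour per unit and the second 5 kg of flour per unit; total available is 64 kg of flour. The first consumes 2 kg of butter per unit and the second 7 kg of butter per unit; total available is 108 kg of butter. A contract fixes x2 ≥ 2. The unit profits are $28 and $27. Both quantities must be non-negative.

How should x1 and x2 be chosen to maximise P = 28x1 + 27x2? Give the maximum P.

The optimum lies where 2x1 + 7x2 = 108 and x2 = 2.
Solving simultaneously gives x1 = 47, x2 = 2.

x1 = 47, x2 = 2, maximum P = 1370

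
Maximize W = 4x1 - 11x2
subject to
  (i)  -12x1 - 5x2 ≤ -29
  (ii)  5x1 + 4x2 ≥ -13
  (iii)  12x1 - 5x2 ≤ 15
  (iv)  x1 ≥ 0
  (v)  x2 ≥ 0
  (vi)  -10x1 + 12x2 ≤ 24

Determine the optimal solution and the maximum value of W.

x1 = 11/6, x2 = 7/5, maximum W = -121/15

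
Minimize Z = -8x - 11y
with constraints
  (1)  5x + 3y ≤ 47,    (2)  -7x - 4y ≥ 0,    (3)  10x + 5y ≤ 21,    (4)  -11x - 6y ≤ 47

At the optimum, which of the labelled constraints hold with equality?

Vertices and Z = -8x - 11y:
  (84/5, -147/5) → Z = 189
  (-94, 329/2) → Z = -2115/2
  (361/5, -701/5) → Z = 4823/5

The minimum is at (-94, 329/2). Substituting into each constraint, equality holds for (2) and (4); the remaining constraints have slack.

(2) and (4)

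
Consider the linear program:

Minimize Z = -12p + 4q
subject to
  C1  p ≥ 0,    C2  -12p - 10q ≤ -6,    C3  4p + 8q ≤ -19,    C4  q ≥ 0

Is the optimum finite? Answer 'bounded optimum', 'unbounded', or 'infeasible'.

infeasible

The boundaries p = 0 and -12p - 10q = -6 meet at (0, 3/5), but that point violates 4p + 8q ≤ -19. Every candidate vertex is excluded by some other constraint, so the feasible region is empty.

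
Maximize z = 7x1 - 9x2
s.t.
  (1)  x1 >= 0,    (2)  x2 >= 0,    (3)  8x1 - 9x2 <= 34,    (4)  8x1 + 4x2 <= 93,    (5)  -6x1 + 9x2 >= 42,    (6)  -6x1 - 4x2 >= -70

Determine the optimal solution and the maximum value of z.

Extreme points and z = 7x1 - 9x2:
  (0, 14/3) → z = -42
  (0, 35/2) → z = -315/2
  (77/13, 112/13) → z = -469/13

The optimum lies where -6x1 + 9x2 = 42 and -6x1 - 4x2 = -70.
Solving simultaneously gives x1 = 77/13, x2 = 112/13.

x1 = 77/13, x2 = 112/13, maximum z = -469/13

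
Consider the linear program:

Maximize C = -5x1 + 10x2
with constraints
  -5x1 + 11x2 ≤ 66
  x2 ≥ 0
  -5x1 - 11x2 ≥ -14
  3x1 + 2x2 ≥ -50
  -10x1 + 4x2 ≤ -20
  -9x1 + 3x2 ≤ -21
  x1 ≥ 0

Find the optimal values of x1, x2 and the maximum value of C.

Corner points and C = -5x1 + 10x2:
  (14/5, 0) → C = -14
  (7/3, 0) → C = -35/3
  (91/38, 7/38) → C = -385/38

x1 = 91/38, x2 = 7/38, maximum C = -385/38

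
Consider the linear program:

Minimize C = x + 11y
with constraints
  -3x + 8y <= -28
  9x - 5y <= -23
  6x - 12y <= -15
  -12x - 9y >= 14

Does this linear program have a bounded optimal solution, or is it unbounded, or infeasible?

unbounded

From the feasible point (-38, -71/4), moving in the direction (-8, -3) keeps every constraint satisfied while C decreases without bound.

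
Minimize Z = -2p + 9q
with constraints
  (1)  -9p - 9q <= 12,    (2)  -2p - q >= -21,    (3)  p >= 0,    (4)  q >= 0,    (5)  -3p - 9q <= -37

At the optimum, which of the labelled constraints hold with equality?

Corner points and Z = -2p + 9q:
  (0, 21) → Z = 189
  (152/15, 11/15) → Z = -41/3
  (0, 37/9) → Z = 37

The minimum is at (152/15, 11/15). Substituting into each constraint, equality holds for (2) and (5); the remaining constraints have slack.

(2) and (5)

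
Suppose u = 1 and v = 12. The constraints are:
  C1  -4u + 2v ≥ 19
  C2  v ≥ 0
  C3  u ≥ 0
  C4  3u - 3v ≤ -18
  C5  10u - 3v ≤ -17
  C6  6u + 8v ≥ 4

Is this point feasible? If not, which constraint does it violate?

feasible

C1: 20 ≥ 19 ✓
C2: 12 ≥ 0 ✓
C3: 1 ≥ 0 ✓
C4: -33 ≤ -18 ✓
C5: -26 ≤ -17 ✓
C6: 102 ≥ 4 ✓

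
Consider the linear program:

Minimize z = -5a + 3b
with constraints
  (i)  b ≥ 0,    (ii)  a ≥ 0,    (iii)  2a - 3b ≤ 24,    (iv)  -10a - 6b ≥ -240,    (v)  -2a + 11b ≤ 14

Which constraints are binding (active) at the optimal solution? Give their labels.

Vertices and z = -5a + 3b:
  (0, 0) → z = 0
  (12, 0) → z = -60
  (0, 14/11) → z = 42/11
  (153/8, 19/4) → z = -651/8

The minimum is at (153/8, 19/4). Substituting into each constraint, equality holds for (iii) and (v); the remaining constraints have slack.

(iii) and (v)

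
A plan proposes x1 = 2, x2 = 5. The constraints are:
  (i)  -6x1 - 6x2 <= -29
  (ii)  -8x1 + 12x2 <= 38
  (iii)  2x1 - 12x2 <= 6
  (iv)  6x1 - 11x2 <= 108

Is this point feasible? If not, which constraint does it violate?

not feasible — violates (ii)

Constraint (ii): -8x1 + 12x2 = 44, which is not ≤ 38. All other constraints are satisfied.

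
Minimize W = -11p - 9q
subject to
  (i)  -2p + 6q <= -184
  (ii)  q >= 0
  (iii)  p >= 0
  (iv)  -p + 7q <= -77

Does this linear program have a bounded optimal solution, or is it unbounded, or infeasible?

unbounded

From the feasible point (92, 0), moving in the direction (7, 1) keeps every constraint satisfied while W decreases without bound.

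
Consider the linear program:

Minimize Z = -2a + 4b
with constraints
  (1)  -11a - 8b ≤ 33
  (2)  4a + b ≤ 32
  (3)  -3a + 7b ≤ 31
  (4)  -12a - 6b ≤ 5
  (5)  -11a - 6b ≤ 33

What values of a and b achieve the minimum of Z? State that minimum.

a = 289/21, b = -484/21, minimum Z = -838/7

Vertices and Z = -2a + 4b:
  (289/21, -484/21) → Z = -838/7
  (79/15, -341/30) → Z = -56
  (193/31, 220/31) → Z = 494/31
  (-13/6, 7/2) → Z = 55/3

The binding constraints are -11a - 8b = 33 and 4a + b = 32.
Solving simultaneously gives a = 289/21, b = -484/21.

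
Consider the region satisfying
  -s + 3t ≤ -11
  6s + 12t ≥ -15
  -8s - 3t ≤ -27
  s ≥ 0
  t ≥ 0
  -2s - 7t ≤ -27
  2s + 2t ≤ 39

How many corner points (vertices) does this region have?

Pairwise boundary intersections that survive every other constraint:
  (158/13, 5/13)
  (139/8, 17/8)
  (27/2, 0)
  (39/2, 0)

4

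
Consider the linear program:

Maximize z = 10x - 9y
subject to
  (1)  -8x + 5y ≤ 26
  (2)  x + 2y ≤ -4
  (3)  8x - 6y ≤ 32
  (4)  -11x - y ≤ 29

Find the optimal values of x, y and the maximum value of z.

Vertices and z = 10x - 9y:
  (20/11, -32/11) → z = 488/11
  (-18/7, -5/7) → z = -135/7
  (-71/37, -292/37) → z = 1918/37

At the optimal vertex, 8x - 6y = 32 and -11x - y = 29.
Solving simultaneously gives x = -71/37, y = -292/37.

x = -71/37, y = -292/37, maximum z = 1918/37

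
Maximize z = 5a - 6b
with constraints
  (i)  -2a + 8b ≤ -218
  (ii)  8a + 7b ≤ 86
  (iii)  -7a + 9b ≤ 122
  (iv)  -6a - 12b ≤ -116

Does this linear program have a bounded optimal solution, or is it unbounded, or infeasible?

The boundaries -2a + 8b = -218 and 8a + 7b = 86 meet at (369/13, -262/13), but that point violates -6a - 12b ≤ -116. Every candidate vertex is excluded by some other constraint, so the feasible region is empty.

infeasible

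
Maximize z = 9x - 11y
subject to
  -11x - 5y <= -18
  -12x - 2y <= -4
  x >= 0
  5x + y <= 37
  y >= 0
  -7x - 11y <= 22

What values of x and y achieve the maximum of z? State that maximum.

x = 37/5, y = 0, maximum z = 333/5

At the optimal vertex, 5x + y = 37 and y = 0.
Solving simultaneously gives x = 37/5, y = 0.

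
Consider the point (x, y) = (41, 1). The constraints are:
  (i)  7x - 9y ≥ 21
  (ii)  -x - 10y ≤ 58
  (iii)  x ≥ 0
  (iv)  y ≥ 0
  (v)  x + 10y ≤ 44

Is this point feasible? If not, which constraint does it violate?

not feasible — violates (v)

Constraint (v): x + 10y = 51, which is not ≤ 44. All other constraints are satisfied.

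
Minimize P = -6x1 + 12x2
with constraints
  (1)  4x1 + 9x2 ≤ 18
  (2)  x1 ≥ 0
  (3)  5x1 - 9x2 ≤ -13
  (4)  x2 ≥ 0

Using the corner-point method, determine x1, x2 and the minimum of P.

Feasible corners and P = -6x1 + 12x2:
  (0, 2) → P = 24
  (5/9, 142/81) → P = 478/27
  (0, 13/9) → P = 52/3

x1 = 0, x2 = 13/9, minimum P = 52/3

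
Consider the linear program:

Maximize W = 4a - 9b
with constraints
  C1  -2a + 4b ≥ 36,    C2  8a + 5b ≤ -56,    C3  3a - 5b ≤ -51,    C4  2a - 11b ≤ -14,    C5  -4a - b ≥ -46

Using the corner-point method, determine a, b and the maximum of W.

Feasible corners and W = 4a - 9b:
  (-12, 3) → W = -75
  (-170/7, -22/7) → W = -482/7
  (-107/11, 48/11) → W = -860/11
The feasible region is unbounded (it extends along (-11, -2), (-5, 8)), but W strictly decreases along every unbounded feasible direction, so there is no improving ray and the maximum is attained at a vertex.

a = -170/7, b = -22/7, maximum W = -482/7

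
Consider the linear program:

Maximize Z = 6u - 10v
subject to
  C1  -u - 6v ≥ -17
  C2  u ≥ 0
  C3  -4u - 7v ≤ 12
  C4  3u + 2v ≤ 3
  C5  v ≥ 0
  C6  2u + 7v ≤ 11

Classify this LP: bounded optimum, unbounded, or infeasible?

Vertices and Z = 6u - 10v:
  (0, 3/2) → Z = -15
  (0, 0) → Z = 0
  (1, 0) → Z = 6
The feasible region has finitely many vertices and no improving ray; the maximum is 6 at (1, 0).

bounded optimum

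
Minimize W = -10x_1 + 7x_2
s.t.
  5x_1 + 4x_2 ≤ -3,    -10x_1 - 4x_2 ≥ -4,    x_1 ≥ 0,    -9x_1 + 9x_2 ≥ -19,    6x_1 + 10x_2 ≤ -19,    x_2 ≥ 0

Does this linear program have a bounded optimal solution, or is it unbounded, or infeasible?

infeasible

The boundaries x_1 = 0 and -9x_1 + 9x_2 = -19 meet at (0, -19/9), but that point violates x_2 ≥ 0. Every candidate vertex is excluded by some other constraint, so the feasible region is empty.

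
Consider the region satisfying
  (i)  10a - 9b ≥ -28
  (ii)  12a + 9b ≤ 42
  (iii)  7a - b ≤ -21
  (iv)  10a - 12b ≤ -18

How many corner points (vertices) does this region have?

The feasible vertices (each the meet of two boundaries and inside every other half-plane) are:
  (-161/53, -14/53)
  (-29/5, -10/3)
  (-117/37, -42/37)

3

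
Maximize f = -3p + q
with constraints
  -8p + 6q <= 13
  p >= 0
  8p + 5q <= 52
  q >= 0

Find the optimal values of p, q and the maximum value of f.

Corner points and f = -3p + q:
  (0, 13/6) → f = 13/6
  (247/88, 65/11) → f = -221/88
  (0, 0) → f = 0
  (13/2, 0) → f = -39/2

p = 0, q = 13/6, maximum f = 13/6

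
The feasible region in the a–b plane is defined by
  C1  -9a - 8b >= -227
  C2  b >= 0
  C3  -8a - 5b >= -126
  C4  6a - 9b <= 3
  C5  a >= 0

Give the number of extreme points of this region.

Pairwise boundary intersections that survive every other constraint:
  (1/2, 0)
  (0, 0)
  (383/34, 122/17)
  (0, 126/5)

4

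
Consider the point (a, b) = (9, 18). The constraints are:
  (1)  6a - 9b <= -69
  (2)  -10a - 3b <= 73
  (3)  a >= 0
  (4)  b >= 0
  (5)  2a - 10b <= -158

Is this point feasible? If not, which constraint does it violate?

feasible

(1): -108 ≤ -69 ✓
(2): -144 ≤ 73 ✓
(3): 9 ≥ 0 ✓
(4): 18 ≥ 0 ✓
(5): -162 ≤ -158 ✓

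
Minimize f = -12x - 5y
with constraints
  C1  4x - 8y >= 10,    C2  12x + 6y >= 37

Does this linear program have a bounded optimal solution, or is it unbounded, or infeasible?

unbounded

From the feasible point (89/30, 7/30), moving in the direction (8, 4) keeps every constraint satisfied while f decreases without bound.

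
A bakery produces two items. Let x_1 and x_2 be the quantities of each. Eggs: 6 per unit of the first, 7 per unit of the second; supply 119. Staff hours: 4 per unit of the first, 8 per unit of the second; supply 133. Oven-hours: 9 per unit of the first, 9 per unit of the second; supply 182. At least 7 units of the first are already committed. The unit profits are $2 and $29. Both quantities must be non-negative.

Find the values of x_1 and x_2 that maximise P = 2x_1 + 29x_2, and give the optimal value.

Corner points and P = 2x_1 + 29x_2:
  (119/6, 0) → P = 119/3
  (7, 0) → P = 14
  (7, 11) → P = 333

The binding constraints are 6x_1 + 7x_2 = 119 and x_1 = 7.
Solving simultaneously gives x_1 = 7, x_2 = 11.

x_1 = 7, x_2 = 11, maximum P = 333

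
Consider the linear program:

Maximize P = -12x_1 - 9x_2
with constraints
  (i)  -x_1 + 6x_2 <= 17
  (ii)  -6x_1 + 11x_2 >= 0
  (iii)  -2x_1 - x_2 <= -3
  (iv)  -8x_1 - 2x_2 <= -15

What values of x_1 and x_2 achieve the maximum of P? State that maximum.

x_1 = 33/20, x_2 = 9/10, maximum P = -279/10

Feasible corners and P = -12x_1 - 9x_2:
  (187/25, 102/25) → P = -3162/25
  (28/25, 151/50) → P = -2031/50
  (33/20, 9/10) → P = -279/10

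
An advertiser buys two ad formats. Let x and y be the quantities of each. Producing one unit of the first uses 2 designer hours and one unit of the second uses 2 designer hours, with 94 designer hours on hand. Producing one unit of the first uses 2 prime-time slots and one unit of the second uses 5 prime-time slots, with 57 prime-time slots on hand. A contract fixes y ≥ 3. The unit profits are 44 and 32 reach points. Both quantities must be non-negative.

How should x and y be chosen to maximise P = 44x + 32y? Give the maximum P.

x = 21, y = 3, maximum P = 1020

Corner points and P = 44x + 32y:
  (0, 57/5) → P = 1824/5
  (0, 3) → P = 96
  (21, 3) → P = 1020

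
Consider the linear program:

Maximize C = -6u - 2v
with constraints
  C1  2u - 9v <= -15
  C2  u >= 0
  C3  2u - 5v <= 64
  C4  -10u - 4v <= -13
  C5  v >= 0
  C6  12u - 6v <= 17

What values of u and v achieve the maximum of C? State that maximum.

u = 0, v = 13/4, maximum C = -13/2

Corner points and C = -6u - 2v:
  (57/98, 88/49) → C = -347/49
  (81/32, 107/48) → C = -943/48
  (0, 13/4) → C = -13/2
The feasible region is unbounded (it extends along (0, 1), (1, 2)), but C strictly decreases along every unbounded feasible direction, so there is no improving ray and the maximum is attained at a vertex.

The binding constraints are u = 0 and -10u - 4v = -13.
Solving simultaneously gives u = 0, v = 13/4.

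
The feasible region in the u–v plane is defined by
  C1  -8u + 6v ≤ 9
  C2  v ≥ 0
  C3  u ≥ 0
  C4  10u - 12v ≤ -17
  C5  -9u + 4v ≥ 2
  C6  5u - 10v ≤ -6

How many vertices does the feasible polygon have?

The feasible vertices (each the meet of two boundaries and inside every other half-plane) are:
  (0, 3/2)
  (12/11, 65/22)
  (0, 17/12)
  (11/17, 133/68)

4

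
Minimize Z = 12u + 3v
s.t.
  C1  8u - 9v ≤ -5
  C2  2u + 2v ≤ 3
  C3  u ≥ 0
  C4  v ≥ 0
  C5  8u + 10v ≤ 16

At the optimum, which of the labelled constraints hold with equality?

Extreme points and Z = 12u + 3v:
  (1/2, 1) → Z = 9
  (0, 5/9) → Z = 5/3
  (0, 3/2) → Z = 9/2

The minimum is at (0, 5/9). Substituting into each constraint, equality holds for C1 and C3; the remaining constraints have slack.

C1 and C3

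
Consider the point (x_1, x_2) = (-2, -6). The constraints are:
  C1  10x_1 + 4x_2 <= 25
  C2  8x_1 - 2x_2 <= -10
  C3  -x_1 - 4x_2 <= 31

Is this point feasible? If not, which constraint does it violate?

not feasible — violates C2

Constraint C2: 8x_1 - 2x_2 = -4, which is not ≤ -10. All other constraints are satisfied.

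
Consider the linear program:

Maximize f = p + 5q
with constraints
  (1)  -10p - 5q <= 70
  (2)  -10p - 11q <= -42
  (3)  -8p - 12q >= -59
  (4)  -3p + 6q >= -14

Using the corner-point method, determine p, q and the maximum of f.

Corner points and f = p + 5q:
  (-145/32, 127/16) → f = 1125/32
  (406/93, -14/93) → f = 112/31
  (87/14, 65/84) → f = 121/12

p = -145/32, q = 127/16, maximum f = 1125/32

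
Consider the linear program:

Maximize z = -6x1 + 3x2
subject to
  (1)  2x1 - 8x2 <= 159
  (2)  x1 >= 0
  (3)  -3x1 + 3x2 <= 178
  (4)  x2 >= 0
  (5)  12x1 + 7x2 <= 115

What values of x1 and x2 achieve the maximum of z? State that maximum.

Extreme points and z = -6x1 + 3x2:
  (0, 0) → z = 0
  (0, 115/7) → z = 345/7
  (115/12, 0) → z = -115/2

The optimum lies where x1 = 0 and 12x1 + 7x2 = 115.
Solving simultaneously gives x1 = 0, x2 = 115/7.

x1 = 0, x2 = 115/7, maximum z = 345/7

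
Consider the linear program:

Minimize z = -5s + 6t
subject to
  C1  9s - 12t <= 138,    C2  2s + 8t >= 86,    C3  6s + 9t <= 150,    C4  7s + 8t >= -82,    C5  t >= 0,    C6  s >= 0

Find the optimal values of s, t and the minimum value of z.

Corner points and z = -5s + 6t:
  (71/5, 36/5) → z = -139/5
  (0, 43/4) → z = 129/2
  (0, 50/3) → z = 100

s = 71/5, t = 36/5, minimum z = -139/5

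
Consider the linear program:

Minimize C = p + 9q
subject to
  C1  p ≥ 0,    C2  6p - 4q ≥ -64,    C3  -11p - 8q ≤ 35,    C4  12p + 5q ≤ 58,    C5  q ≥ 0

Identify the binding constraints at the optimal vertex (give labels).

Vertices and C = p + 9q:
  (0, 58/5) → C = 522/5
  (0, 0) → C = 0
  (29/6, 0) → C = 29/6

The minimum is at (0, 0). Substituting into each constraint, equality holds for C1 and C5; the remaining constraints have slack.

C1 and C5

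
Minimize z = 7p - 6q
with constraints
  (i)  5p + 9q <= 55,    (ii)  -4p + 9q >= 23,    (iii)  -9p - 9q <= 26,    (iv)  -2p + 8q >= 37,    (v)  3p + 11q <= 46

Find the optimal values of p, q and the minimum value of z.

Feasible corners and z = 7p - 6q:
  (-541/90, 281/90) → z = -5473/90
  (-175/18, 41/6) → z = -1963/18
  (-39/46, 203/46) → z = -1491/46

The binding constraints are -9p - 9q = 26 and 3p + 11q = 46.
Solving simultaneously gives p = -175/18, q = 41/6.

p = -175/18, q = 41/6, minimum z = -1963/18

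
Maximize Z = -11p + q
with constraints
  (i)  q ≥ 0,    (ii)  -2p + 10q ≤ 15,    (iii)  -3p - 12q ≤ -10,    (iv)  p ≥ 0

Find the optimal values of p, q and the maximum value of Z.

Extreme points and Z = -11p + q:
  (10/3, 0) → Z = -110/3
  (0, 3/2) → Z = 3/2
  (0, 5/6) → Z = 5/6
The feasible region is unbounded (it extends along (5, 1), (1, 0)), but Z strictly decreases along every unbounded feasible direction, so there is no improving ray and the maximum is attained at a vertex.

p = 0, q = 3/2, maximum Z = 3/2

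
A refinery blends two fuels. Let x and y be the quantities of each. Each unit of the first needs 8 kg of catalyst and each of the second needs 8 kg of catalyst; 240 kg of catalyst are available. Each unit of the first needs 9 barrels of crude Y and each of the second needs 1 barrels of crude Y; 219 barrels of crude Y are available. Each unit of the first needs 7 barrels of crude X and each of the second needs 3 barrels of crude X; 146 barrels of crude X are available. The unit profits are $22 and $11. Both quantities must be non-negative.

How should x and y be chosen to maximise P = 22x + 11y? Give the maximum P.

x = 14, y = 16, maximum P = 484

Corner points and P = 22x + 11y:
  (0, 0) → P = 0
  (0, 30) → P = 330
  (146/7, 0) → P = 3212/7
  (14, 16) → P = 484

The binding constraints are 8x + 8y = 240 and 7x + 3y = 146.
Solving simultaneously gives x = 14, y = 16.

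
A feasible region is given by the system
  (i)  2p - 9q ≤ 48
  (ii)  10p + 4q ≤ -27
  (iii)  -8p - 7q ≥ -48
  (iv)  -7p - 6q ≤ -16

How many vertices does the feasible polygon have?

3

Pairwise boundary intersections that survive every other constraint:
  (-381/38, 348/19)
  (-113/16, 349/32)
  (-176, 208)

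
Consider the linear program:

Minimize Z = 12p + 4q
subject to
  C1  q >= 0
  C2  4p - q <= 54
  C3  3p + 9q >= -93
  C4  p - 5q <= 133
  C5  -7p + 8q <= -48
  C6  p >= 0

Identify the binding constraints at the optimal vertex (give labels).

Feasible corners and Z = 12p + 4q:
  (27/2, 0) → Z = 162
  (48/7, 0) → Z = 576/7
  (384/25, 186/25) → Z = 5352/25

The minimum is at (48/7, 0). Substituting into each constraint, equality holds for C1 and C5; the remaining constraints have slack.

C1 and C5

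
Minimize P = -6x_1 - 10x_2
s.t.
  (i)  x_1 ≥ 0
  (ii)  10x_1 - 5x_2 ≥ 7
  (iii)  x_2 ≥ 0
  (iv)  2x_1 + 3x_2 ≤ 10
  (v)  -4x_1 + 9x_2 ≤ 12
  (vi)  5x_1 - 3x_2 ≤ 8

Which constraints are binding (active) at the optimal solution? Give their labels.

(iv) and (v)

Corner points and P = -6x_1 - 10x_2:
  (7/10, 0) → P = -21/5
  (123/70, 74/35) → P = -1109/35
  (8/5, 0) → P = -48/5
  (9/5, 32/15) → P = -482/15
  (18/7, 34/21) → P = -664/21

The minimum is at (9/5, 32/15). Substituting into each constraint, equality holds for (iv) and (v); the remaining constraints have slack.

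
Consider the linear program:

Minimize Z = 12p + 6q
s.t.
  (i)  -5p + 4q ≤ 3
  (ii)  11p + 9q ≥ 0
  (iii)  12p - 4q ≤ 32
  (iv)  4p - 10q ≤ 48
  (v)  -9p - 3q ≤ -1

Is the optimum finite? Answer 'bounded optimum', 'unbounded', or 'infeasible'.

Vertices and Z = 12p + 6q:
  (5, 7) → Z = 102
  (-5/51, 32/51) → Z = 44/17
  (36/19, -44/19) → Z = 168/19
  (3/16, -11/48) → Z = 7/8
The feasible region has finitely many vertices and no improving ray; the minimum is 7/8 at (3/16, -11/48).

bounded optimum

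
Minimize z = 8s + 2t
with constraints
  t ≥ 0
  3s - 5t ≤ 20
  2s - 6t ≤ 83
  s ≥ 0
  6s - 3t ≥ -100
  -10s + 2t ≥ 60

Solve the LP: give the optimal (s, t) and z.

s = 0, t = 30, minimum z = 60

Feasible corners and z = 8s + 2t:
  (0, 100/3) → z = 200/3
  (0, 30) → z = 60
  (10/9, 320/9) → z = 80

The binding constraints are s = 0 and -10s + 2t = 60.
Solving simultaneously gives s = 0, t = 30.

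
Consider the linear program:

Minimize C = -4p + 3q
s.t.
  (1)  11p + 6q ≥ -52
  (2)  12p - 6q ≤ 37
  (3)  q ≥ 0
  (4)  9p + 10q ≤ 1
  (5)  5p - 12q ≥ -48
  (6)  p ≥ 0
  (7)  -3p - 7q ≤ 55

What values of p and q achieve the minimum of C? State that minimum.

p = 1/9, q = 0, minimum C = -4/9

The optimum lies where q = 0 and 9p + 10q = 1.
Solving simultaneously gives p = 1/9, q = 0.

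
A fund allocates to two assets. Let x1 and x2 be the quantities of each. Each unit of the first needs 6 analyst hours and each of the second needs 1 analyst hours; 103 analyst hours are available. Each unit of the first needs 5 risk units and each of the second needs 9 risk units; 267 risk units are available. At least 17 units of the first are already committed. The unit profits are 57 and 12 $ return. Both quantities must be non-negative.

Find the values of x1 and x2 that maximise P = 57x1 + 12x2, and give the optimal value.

x1 = 17, x2 = 1, maximum P = 981

Vertices and P = 57x1 + 12x2:
  (103/6, 0) → P = 1957/2
  (17, 0) → P = 969
  (17, 1) → P = 981

The optimum lies where 6x1 + x2 = 103 and x1 = 17.
Solving simultaneously gives x1 = 17, x2 = 1.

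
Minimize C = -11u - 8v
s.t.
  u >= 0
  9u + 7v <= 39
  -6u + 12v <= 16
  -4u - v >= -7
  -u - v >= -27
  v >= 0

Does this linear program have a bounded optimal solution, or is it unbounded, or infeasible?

Feasible corners and C = -11u - 8v:
  (0, 4/3) → C = -32/3
  (0, 0) → C = 0
  (34/27, 53/27) → C = -266/9
  (7/4, 0) → C = -77/4
The feasible region has finitely many vertices and no improving ray; the minimum is -266/9 at (34/27, 53/27).

bounded optimum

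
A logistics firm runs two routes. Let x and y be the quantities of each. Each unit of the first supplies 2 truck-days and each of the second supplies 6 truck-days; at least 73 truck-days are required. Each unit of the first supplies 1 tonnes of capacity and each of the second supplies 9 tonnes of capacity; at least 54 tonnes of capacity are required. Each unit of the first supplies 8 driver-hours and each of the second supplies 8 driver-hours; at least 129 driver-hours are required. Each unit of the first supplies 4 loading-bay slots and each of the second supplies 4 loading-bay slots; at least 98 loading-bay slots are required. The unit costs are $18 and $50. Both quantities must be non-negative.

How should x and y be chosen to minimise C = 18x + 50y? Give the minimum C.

x = 37/2, y = 6, minimum C = 633

Corner points and C = 18x + 50y:
  (0, 49/2) → C = 1225
  (54, 0) → C = 972
  (111/4, 35/12) → C = 1936/3
  (37/2, 6) → C = 633
The feasible region is unbounded (it extends along (0, 1), (1, 0)), but C strictly increases along every unbounded feasible direction, so there is no improving ray and the minimum is attained at a vertex.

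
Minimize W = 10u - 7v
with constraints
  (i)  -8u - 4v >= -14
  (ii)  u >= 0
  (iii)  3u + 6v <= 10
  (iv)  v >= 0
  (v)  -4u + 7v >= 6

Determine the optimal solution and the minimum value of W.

u = 0, v = 5/3, minimum W = -35/3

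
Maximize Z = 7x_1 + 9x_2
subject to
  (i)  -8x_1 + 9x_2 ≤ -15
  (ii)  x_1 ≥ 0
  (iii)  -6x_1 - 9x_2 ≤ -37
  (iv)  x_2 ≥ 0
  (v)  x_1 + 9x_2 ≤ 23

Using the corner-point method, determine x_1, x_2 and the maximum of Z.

Feasible corners and Z = 7x_1 + 9x_2:
  (26/7, 103/63) → Z = 285/7
  (38/9, 169/81) → Z = 145/3
  (37/6, 0) → Z = 259/6
  (23, 0) → Z = 161

At the optimal vertex, x_2 = 0 and x_1 + 9x_2 = 23.
Solving simultaneously gives x_1 = 23, x_2 = 0.

x_1 = 23, x_2 = 0, maximum Z = 161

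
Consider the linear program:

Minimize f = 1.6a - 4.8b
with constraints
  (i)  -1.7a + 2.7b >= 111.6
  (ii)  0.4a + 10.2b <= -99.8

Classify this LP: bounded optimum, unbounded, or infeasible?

unbounded

From the feasible point (-23463/307, -6251/921), moving in the direction (-10.2, 0.4) keeps every constraint satisfied while f decreases without bound.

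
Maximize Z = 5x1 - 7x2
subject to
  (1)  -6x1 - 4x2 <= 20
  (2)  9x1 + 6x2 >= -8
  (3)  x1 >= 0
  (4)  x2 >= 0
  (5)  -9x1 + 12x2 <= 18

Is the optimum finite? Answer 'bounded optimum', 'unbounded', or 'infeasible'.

From the feasible point (0, 0), moving in the direction (1, 0) keeps every constraint satisfied while Z increases without bound.

unbounded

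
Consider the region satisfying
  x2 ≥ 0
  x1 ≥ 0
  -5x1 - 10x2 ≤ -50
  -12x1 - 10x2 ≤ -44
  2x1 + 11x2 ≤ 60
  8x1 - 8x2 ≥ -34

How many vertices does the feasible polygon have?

Intersecting each pair of boundary lines and keeping only the points that satisfy every inequality leaves:
  (10, 0)
  (30, 0)
  (1/2, 19/4)
  (53/52, 137/26)

4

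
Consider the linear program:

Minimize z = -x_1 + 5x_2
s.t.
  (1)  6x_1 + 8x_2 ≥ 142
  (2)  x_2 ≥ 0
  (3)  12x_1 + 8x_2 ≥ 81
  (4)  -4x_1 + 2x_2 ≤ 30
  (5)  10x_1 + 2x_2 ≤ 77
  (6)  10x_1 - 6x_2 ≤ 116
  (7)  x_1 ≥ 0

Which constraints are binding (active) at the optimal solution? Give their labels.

(1) and (5)

Feasible corners and z = -x_1 + 5x_2:
  (1, 17) → z = 84
  (83/17, 479/34) → z = 2229/34
  (47/14, 152/7) → z = 1473/14

The minimum is at (83/17, 479/34). Substituting into each constraint, equality holds for (1) and (5); the remaining constraints have slack.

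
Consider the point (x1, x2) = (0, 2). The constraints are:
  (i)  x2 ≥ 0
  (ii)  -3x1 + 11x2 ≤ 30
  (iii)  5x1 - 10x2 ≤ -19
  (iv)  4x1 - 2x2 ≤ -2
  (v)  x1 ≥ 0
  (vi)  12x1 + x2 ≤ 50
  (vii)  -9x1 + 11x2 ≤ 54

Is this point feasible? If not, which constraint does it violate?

(i): 2 ≥ 0 ✓
(ii): 22 ≤ 30 ✓
(iii): -20 ≤ -19 ✓
(iv): -4 ≤ -2 ✓
(v): 0 ≥ 0 ✓
(vi): 2 ≤ 50 ✓
(vii): 22 ≤ 54 ✓

feasible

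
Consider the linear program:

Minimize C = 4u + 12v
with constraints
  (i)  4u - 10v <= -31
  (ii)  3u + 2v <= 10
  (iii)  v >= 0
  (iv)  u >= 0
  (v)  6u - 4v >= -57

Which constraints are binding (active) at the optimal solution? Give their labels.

(i) and (iv)

Corner points and C = 4u + 12v:
  (1, 7/2) → C = 46
  (0, 31/10) → C = 186/5
  (0, 5) → C = 60

The minimum is at (0, 31/10). Substituting into each constraint, equality holds for (i) and (iv); the remaining constraints have slack.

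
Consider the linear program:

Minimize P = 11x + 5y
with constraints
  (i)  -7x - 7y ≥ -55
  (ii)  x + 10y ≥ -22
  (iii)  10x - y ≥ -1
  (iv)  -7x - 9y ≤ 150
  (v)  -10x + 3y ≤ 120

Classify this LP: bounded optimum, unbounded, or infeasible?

bounded optimum

Feasible corners and P = 11x + 5y:
  (704/63, -209/63) → P = 319/3
  (48/77, 557/77) → P = 3313/77
  (-32/101, -219/101) → P = -1447/101
The feasible region has finitely many vertices and no improving ray; the minimum is -1447/101 at (-32/101, -219/101).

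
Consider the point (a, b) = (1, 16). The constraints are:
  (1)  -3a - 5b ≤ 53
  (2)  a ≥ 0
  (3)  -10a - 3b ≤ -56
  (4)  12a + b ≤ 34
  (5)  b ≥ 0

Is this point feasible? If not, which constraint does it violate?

(1): -83 ≤ 53 ✓
(2): 1 ≥ 0 ✓
(3): -58 ≤ -56 ✓
(4): 28 ≤ 34 ✓
(5): 16 ≥ 0 ✓

feasible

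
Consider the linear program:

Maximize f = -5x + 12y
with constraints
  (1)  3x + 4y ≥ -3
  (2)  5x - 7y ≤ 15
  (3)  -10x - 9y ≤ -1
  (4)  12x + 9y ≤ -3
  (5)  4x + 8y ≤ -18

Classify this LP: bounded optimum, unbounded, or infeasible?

The boundaries -10x - 9y = -1 and 12x + 9y = -3 meet at (-2, 7/3), but that point violates 4x + 8y ≤ -18. Every candidate vertex is excluded by some other constraint, so the feasible region is empty.

infeasible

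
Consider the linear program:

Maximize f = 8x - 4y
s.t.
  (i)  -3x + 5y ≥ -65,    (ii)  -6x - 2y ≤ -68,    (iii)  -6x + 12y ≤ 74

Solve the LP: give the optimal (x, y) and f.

x = 575/3, y = 102, maximum f = 3376/3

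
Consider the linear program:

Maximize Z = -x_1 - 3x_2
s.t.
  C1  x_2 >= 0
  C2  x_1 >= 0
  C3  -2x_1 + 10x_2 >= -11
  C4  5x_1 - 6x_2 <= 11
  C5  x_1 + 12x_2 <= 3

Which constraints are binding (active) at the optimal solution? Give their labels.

C1 and C2

Vertices and Z = -x_1 - 3x_2:
  (0, 0) → Z = 0
  (11/5, 0) → Z = -11/5
  (0, 1/4) → Z = -3/4
  (25/11, 2/33) → Z = -27/11

The maximum is at (0, 0). Substituting into each constraint, equality holds for C1 and C2; the remaining constraints have slack.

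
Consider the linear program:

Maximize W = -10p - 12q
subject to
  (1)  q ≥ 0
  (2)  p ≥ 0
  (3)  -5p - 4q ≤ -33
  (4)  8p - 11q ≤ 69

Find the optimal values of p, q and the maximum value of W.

Extreme points and W = -10p - 12q:
  (33/5, 0) → W = -66
  (69/8, 0) → W = -345/4
  (0, 33/4) → W = -99
The feasible region is unbounded (it extends along (0, 1), (11, 8)), but W strictly decreases along every unbounded feasible direction, so there is no improving ray and the maximum is attained at a vertex.

The binding constraints are q = 0 and -5p - 4q = -33.
Solving simultaneously gives p = 33/5, q = 0.

p = 33/5, q = 0, maximum W = -66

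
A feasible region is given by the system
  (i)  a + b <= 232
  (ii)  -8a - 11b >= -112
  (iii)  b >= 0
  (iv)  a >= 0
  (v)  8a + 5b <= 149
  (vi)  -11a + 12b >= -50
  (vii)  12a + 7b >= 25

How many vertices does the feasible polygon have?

5

Intersecting each pair of boundary lines and keeping only the points that satisfy every inequality leaves:
  (0, 112/11)
  (1894/217, 832/217)
  (50/11, 0)
  (25/12, 0)
  (0, 25/7)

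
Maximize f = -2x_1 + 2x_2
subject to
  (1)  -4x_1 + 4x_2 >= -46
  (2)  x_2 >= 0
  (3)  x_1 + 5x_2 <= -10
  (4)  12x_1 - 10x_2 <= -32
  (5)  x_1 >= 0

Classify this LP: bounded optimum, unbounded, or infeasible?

The boundaries x_2 = 0 and x_1 + 5x_2 = -10 meet at (-10, 0), but that point violates x_1 ≥ 0. Every candidate vertex is excluded by some other constraint, so the feasible region is empty.

infeasible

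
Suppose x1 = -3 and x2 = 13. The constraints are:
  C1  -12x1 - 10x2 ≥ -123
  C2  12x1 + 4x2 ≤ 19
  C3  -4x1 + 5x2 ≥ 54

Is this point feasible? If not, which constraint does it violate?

feasible

C1: -94 ≥ -123 ✓
C2: 16 ≤ 19 ✓
C3: 77 ≥ 54 ✓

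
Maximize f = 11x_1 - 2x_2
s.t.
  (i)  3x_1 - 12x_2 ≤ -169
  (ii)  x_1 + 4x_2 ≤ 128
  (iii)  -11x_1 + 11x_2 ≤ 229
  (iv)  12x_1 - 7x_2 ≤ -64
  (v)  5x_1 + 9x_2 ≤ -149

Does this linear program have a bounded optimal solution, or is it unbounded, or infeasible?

infeasible

The boundaries 3x_1 - 12x_2 = -169 and -11x_1 + 11x_2 = 229 meet at (-889/99, 1172/99), but that point violates 5x_1 + 9x_2 ≤ -149. Every candidate vertex is excluded by some other constraint, so the feasible region is empty.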